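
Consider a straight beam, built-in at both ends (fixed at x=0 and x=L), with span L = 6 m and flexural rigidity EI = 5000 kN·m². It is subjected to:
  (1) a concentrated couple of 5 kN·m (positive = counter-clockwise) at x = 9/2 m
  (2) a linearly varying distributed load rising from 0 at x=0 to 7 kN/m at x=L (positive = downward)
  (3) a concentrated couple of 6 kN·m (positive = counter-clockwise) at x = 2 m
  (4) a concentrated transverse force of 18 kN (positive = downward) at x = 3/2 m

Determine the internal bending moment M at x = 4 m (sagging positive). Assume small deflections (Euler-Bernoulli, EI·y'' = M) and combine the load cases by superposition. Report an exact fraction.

M(4) = 1159/180 kN·m

Load 1 — applied couple M₀=5 kN·m at a=9/2 m (b=L-a=3/2):
  M_1 = R_Ax - M_A  [x≤a] with R_A=15/16, M_A=25/16 = (15/16)·4 - (25/16) = 35/16 kN·m
Load 2 — triangular load w₀=7 kN/m (0→w₀ over full span):
  M_2 = 3w₀Lx/20 - w₀L²/30 - w₀x³/(6L) = 3·7·6·4/20 - 7·6²/30 - 7·4³/(6·6) = 196/45 kN·m
Load 3 — applied couple M₀=6 kN·m at a=2 m (b=L-a=4):
  M_3 = R_Ax - M_A - M₀  [x>a] with R_A=4/3, M_A=0 = (4/3)·4 - 0 - 6 = -2/3 kN·m
Load 4 — point force P=18 kN at a=3/2 m (b=L-a=9/2):
  M_4 = Pa²(a+3b)(L-x)/L³ - Pa²b/L²  [x>a] = 18·(3/2)²·((3/2)+3·(9/2))·(6-4)/6³ - 18·(3/2)²·(9/2)/6² = 9/16 kN·m
Superposition: M = Σ M_i = 1159/180 kN·m ≈ 6.438889 kN·m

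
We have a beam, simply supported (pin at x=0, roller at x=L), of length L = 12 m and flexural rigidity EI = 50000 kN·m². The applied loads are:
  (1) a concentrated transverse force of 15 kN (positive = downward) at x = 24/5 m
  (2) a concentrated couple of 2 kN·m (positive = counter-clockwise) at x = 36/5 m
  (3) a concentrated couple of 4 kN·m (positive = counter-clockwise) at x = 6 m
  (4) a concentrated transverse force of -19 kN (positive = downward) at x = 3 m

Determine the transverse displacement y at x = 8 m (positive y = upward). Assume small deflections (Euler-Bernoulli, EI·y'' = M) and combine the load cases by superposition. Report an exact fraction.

y(8) = -2081/2500000 m

Load 1 — point force P=15 kN at a=24/5 m (b=L-a=36/5):
  y_1 = -Pa(L-x)(2Lx-a²-x²)/(6LEI)  [x>a] = -15·(24/5)·(12-8)·(2·12·8-(24/5)²-8²)/(6·12·50000) = -656/78125 m
Load 2 — applied couple M₀=2 kN·m at a=36/5 m (b=L-a=24/5):
  y_2 = (M₀x³/(6L)-M₀(x-a)²/2+C₁x)/EI  [x>a] with C₁=M₀(3b²-L²)/(6L)=-52/25 = (2·8³/(6·12)-2·(8-(36/5))²/2+(-52/25)·8)/50000 = -43/703125 m
Load 3 — applied couple M₀=4 kN·m at a=6 m (b=L-a=6):
  y_3 = (M₀x³/(6L)-M₀(x-a)²/2+C₁x)/EI  [x>a] with C₁=M₀(3b²-L²)/(6L)=-2 = (4·8³/(6·12)-4·(8-6)²/2+(-2)·8)/50000 = 1/11250 m
Load 4 — point force P=-19 kN at a=3 m (b=L-a=9):
  y_4 = -Pa(L-x)(2Lx-a²-x²)/(6LEI)  [x>a] = -(-19)·3·(12-8)·(2·12·8-3²-8²)/(6·12·50000) = 2261/300000 m
Superposition: y = Σ y_i = -2081/2500000 m ≈ -0.000832 m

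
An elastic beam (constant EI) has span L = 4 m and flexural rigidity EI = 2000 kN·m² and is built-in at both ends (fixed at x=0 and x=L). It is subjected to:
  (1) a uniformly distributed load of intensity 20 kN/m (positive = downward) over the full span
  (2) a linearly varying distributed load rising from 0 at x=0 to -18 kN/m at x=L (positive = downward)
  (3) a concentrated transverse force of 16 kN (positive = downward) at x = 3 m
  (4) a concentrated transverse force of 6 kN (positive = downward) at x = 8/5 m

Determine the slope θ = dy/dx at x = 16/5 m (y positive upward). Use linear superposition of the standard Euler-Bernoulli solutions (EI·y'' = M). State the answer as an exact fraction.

θ(16/5) = 3661/781250 rad

Load 1 — uniform load w=20 kN/m over full span:
  θ_1 = -wx(L-x)(L-2x)/(12EI) = -20·(16/5)·(4-(16/5))·(4-2·(16/5))/(12·2000) = 16/3125 rad
Load 2 — triangular load w₀=-18 kN/m (0→w₀ over full span):
  θ_2 = -w₀(2x(L-x)(L-2x)(x+2L)+x²(L-x)²)/(120LEI) = -(-18)·(2·(16/5)·(4-(16/5))·(4-2·(16/5))·((16/5)+2·4)+(16/5)²·(4-(16/5))²)/(120·4·2000) = -192/78125 rad
Load 3 — point force P=16 kN at a=3 m (b=L-a=1):
  θ_3 = Pa²(L-x)(2bL-(3b+a)(L-x))/(2L³EI)  [x>a] = 16·3²·(4-(16/5))·(2·1·4-(3·1+3)·(4-(16/5)))/(2·4³·2000) = 9/6250 rad
Load 4 — point force P=6 kN at a=8/5 m (b=L-a=12/5):
  θ_4 = Pa²(L-x)(2bL-(3b+a)(L-x))/(2L³EI)  [x>a] = 6·(8/5)²·(4-(16/5))·(2·(12/5)·4-(3·(12/5)+(8/5))·(4-(16/5)))/(2·4³·2000) = 228/390625 rad
Superposition: θ = Σ θ_i = 3661/781250 rad ≈ 0.004686 rad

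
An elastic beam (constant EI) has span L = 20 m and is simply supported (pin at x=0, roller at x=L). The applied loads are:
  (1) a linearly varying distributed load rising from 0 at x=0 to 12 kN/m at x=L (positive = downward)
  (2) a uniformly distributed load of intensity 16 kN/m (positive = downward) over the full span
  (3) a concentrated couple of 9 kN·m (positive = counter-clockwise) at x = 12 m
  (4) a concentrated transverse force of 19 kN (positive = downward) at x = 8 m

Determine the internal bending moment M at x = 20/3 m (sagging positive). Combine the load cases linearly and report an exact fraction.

Load 1 — triangular load w₀=12 kN/m (0→w₀ over full span):
  M_1 = w₀Lx/6 - w₀x³/(6L) = 12·20·(20/3)/6 - 12·(20/3)³/(6·20) = 6400/27 kN·m
Load 2 — uniform load w=16 kN/m over full span:
  M_2 = wx(L-x)/2 = 16·(20/3)·(20-(20/3))/2 = 6400/9 kN·m
Load 3 — applied couple M₀=9 kN·m at a=12 m (b=L-a=8):
  M_3 = M₀x/L  [x≤a] = 9·(20/3)/20 = 3 kN·m
Load 4 — point force P=19 kN at a=8 m (b=L-a=12):
  M_4 = Pbx/L  [x≤a] = 19·12·(20/3)/20 = 76 kN·m
Superposition: M = Σ M_i = 27733/27 kN·m ≈ 1027.148148 kN·m

M(20/3) = 27733/27 kN·m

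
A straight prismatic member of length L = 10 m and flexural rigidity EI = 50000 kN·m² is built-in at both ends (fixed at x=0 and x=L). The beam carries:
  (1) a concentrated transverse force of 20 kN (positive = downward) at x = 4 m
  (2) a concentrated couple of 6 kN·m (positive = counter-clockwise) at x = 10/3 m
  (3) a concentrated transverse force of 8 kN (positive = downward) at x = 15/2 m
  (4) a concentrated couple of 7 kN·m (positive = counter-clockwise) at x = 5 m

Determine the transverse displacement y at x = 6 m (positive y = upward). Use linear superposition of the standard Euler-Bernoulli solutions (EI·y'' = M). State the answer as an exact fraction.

y(6) = -4537/2500000 m

Load 1 — point force P=20 kN at a=4 m (b=L-a=6):
  y_1 = -Pa²(L-x)²(3bL-(3b+a)(L-x))/(6L³EI)  [x>a] = -20·4²·(10-6)²·(3·6·10-(3·6+4)·(10-6))/(6·10³·50000) = -368/234375 m
Load 2 — applied couple M₀=6 kN·m at a=10/3 m (b=L-a=20/3):
  y_2 = (R_Ax³/6 - M_Ax²/2 - M₀(x-a)²/2)/EI  [x>a] with R_A=4/5, M_A=0 = ((4/5)·6³/6 - 0·6²/2 - 6·(6-(10/3))²/2)/50000 = 7/46875 m
Load 3 — point force P=8 kN at a=15/2 m (b=L-a=5/2):
  y_3 = -Pb²x²(3aL-(3a+b)x)/(6L³EI)  [x≤a] = -8·(5/2)²·6²·(3·(15/2)·10-(3·(15/2)+(5/2))·6)/(6·10³·50000) = -9/20000 m
Load 4 — applied couple M₀=7 kN·m at a=5 m (b=L-a=5):
  y_4 = (R_Ax³/6 - M_Ax²/2 - M₀(x-a)²/2)/EI  [x>a] with R_A=21/20, M_A=7/4 = ((21/20)·6³/6 - (7/4)·6²/2 - 7·(6-5)²/2)/50000 = 7/125000 m
Superposition: y = Σ y_i = -4537/2500000 m ≈ -0.001815 m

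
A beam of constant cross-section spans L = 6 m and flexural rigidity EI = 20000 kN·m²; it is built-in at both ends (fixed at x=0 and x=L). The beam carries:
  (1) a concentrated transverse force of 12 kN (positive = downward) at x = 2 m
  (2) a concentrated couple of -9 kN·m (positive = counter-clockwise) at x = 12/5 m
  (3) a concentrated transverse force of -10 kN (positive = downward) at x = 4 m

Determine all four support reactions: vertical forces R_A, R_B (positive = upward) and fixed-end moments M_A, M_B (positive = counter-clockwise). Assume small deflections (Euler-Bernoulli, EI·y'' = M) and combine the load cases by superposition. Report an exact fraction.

R_A = 2792/675 kN, M_A = 1157/225 kN·m, R_B = -1442/675 kN, M_B = 152/225 kN·m

Load 1 — point force P=12 kN at a=2 m (b=L-a=4):
  R_A = Pb²(3a+b)/L³ = 12·4²·(3·2+4)/6³ = 80/9 kN
  M_A = Pab²/L² = 12·2·4²/6² = 32/3 kN·m
  R_B = Pa²(a+3b)/L³ = 12·2²·(2+3·4)/6³ = 28/9 kN
  M_B = -Pa²b/L² = -12·2²·4/6² = -16/3 kN·m
Load 2 — applied couple M₀=-9 kN·m at a=12/5 m (b=L-a=18/5):
  R_A = 6M₀ab/L³ = 6·(-9)·(12/5)·(18/5)/6³ = -54/25 kN
  M_A = M₀b(2a-b)/L² = (-9)·(18/5)·(2·(12/5)-(18/5))/6² = -27/25 kN·m
  R_B = -6M₀ab/L³ = -6·(-9)·(12/5)·(18/5)/6³ = 54/25 kN
  M_B = M₀a(2b-a)/L² = (-9)·(12/5)·(2·(18/5)-(12/5))/6² = -72/25 kN·m
Load 3 — point force P=-10 kN at a=4 m (b=L-a=2):
  R_A = Pb²(3a+b)/L³ = (-10)·2²·(3·4+2)/6³ = -70/27 kN
  M_A = Pab²/L² = (-10)·4·2²/6² = -40/9 kN·m
  R_B = Pa²(a+3b)/L³ = (-10)·4²·(4+3·2)/6³ = -200/27 kN
  M_B = -Pa²b/L² = -(-10)·4²·2/6² = 80/9 kN·m
Superposition: R_A = 2792/675 kN, M_A = 1157/225 kN·m, R_B = -1442/675 kN, M_B = 152/225 kN·m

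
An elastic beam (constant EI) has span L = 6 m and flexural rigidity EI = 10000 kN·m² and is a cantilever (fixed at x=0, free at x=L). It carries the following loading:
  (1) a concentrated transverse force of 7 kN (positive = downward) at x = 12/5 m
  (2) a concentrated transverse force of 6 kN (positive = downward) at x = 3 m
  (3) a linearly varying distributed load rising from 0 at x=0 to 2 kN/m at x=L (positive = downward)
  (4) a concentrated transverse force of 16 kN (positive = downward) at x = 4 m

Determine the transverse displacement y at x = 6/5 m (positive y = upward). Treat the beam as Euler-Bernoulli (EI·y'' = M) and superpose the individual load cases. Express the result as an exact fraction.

y(6/5) = -306027/39062500 m

Load 1 — point force P=7 kN at a=12/5 m (b=L-a=18/5):
  y_1 = -Px²(3a-x)/(6EI)  [x≤a] = -7·(6/5)²·(3·(12/5)-(6/5))/(6·10000) = -63/62500 m
Load 2 — point force P=6 kN at a=3 m (b=L-a=3):
  y_2 = -Px²(3a-x)/(6EI)  [x≤a] = -6·(6/5)²·(3·3-(6/5))/(6·10000) = -351/312500 m
Load 3 — triangular load w₀=2 kN/m (0→w₀ over full span):
  y_3 = (w₀Lx³/12-w₀L²x²/6-w₀x⁵/(120L))/EI = (2·6·(6/5)³/12-2·6²·(6/5)²/6-2·(6/5)⁵/(120·6))/10000 = -60777/39062500 m
Load 4 — point force P=16 kN at a=4 m (b=L-a=2):
  y_4 = -Px²(3a-x)/(6EI)  [x≤a] = -16·(6/5)²·(3·4-(6/5))/(6·10000) = -324/78125 m
Superposition: y = Σ y_i = -306027/39062500 m ≈ -0.007834 m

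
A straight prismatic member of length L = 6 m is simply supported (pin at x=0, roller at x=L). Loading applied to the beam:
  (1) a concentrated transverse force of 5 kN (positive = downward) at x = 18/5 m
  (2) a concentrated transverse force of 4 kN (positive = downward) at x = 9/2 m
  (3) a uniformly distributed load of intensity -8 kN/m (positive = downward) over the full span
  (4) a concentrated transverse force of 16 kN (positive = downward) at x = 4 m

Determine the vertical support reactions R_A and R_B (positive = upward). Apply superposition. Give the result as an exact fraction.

R_A = -47/3 kN, R_B = -22/3 kN

Load 1 — point force P=5 kN at a=18/5 m (b=L-a=12/5):
  R_A = Pb/L = 5·(12/5)/6 = 2 kN
  R_B = Pa/L = 5·(18/5)/6 = 3 kN
Load 2 — point force P=4 kN at a=9/2 m (b=L-a=3/2):
  R_A = Pb/L = 4·(3/2)/6 = 1 kN
  R_B = Pa/L = 4·(9/2)/6 = 3 kN
Load 3 — uniform load w=-8 kN/m over full span:
  R_A = wL/2 = (-8)·6/2 = -24 kN
  R_B = wL/2 = (-8)·6/2 = -24 kN
Load 4 — point force P=16 kN at a=4 m (b=L-a=2):
  R_A = Pb/L = 16·2/6 = 16/3 kN
  R_B = Pa/L = 16·4/6 = 32/3 kN
Superposition: R_A = -47/3 kN, R_B = -22/3 kN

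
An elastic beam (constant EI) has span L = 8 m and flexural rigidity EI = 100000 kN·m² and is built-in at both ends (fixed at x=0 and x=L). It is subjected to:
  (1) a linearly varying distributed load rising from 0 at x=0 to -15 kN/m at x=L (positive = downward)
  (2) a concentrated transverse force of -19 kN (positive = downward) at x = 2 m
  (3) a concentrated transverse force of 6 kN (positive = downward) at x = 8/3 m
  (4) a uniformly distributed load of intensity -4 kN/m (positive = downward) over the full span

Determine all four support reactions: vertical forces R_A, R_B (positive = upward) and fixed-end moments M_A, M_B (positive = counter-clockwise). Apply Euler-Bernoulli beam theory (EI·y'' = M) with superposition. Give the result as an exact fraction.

Load 1 — triangular load w₀=-15 kN/m (0→w₀ over full span):
  R_A = 3w₀L/20 = 3·(-15)·8/20 = -18 kN
  M_A = w₀L²/30 = (-15)·8²/30 = -32 kN·m
  R_B = 7w₀L/20 = 7·(-15)·8/20 = -42 kN
  M_B = -w₀L²/20 = -(-15)·8²/20 = 48 kN·m
Load 2 — point force P=-19 kN at a=2 m (b=L-a=6):
  R_A = Pb²(3a+b)/L³ = (-19)·6²·(3·2+6)/8³ = -513/32 kN
  M_A = Pab²/L² = (-19)·2·6²/8² = -171/8 kN·m
  R_B = Pa²(a+3b)/L³ = (-19)·2²·(2+3·6)/8³ = -95/32 kN
  M_B = -Pa²b/L² = -(-19)·2²·6/8² = 57/8 kN·m
Load 3 — point force P=6 kN at a=8/3 m (b=L-a=16/3):
  R_A = Pb²(3a+b)/L³ = 6·(16/3)²·(3·(8/3)+(16/3))/8³ = 40/9 kN
  M_A = Pab²/L² = 6·(8/3)·(16/3)²/8² = 64/9 kN·m
  R_B = Pa²(a+3b)/L³ = 6·(8/3)²·((8/3)+3·(16/3))/8³ = 14/9 kN
  M_B = -Pa²b/L² = -6·(8/3)²·(16/3)/8² = -32/9 kN·m
Load 4 — uniform load w=-4 kN/m over full span:
  R_A = wL/2 = (-4)·8/2 = -16 kN
  M_A = wL²/12 = (-4)·8²/12 = -64/3 kN·m
  R_B = wL/2 = (-4)·8/2 = -16 kN
  M_B = -wL²/12 = -(-4)·8²/12 = 64/3 kN·m
Superposition: R_A = -13129/288 kN, M_A = -4867/72 kN·m, R_B = -17111/288 kN, M_B = 5249/72 kN·m

R_A = -13129/288 kN, M_A = -4867/72 kN·m, R_B = -17111/288 kN, M_B = 5249/72 kN·m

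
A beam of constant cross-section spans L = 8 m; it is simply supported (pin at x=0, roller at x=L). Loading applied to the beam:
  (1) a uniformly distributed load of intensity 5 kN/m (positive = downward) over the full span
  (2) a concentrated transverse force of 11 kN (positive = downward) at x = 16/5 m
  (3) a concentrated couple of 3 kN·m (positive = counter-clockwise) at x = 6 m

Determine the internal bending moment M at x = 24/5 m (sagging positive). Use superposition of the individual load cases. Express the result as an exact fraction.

Load 1 — uniform load w=5 kN/m over full span:
  M_1 = wx(L-x)/2 = 5·(24/5)·(8-(24/5))/2 = 192/5 kN·m
Load 2 — point force P=11 kN at a=16/5 m (b=L-a=24/5):
  M_2 = Pa(L-x)/L  [x>a] = 11·(16/5)·(8-(24/5))/8 = 352/25 kN·m
Load 3 — applied couple M₀=3 kN·m at a=6 m (b=L-a=2):
  M_3 = M₀x/L  [x≤a] = 3·(24/5)/8 = 9/5 kN·m
Superposition: M = Σ M_i = 1357/25 kN·m ≈ 54.280000 kN·m

M(24/5) = 1357/25 kN·m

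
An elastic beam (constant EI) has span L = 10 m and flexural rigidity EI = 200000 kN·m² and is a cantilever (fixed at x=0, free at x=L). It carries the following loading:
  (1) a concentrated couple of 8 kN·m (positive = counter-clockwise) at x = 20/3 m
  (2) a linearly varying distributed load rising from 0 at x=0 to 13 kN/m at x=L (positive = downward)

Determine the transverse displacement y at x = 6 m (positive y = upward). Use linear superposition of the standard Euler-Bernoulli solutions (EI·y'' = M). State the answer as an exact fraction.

Load 1 — applied couple M₀=8 kN·m at a=20/3 m (b=L-a=10/3):
  y_1 = M₀x²/(2EI)  [x≤a] = 8·6²/(2·200000) = 9/12500 m
Load 2 — triangular load w₀=13 kN/m (0→w₀ over full span):
  y_2 = (w₀Lx³/12-w₀L²x²/6-w₀x⁵/(120L))/EI = (13·10·6³/12-13·10²·6²/6-13·6⁵/(120·10))/200000 = -69303/2500000 m
Superposition: y = Σ y_i = -67503/2500000 m ≈ -0.027001 m

y(6) = -67503/2500000 m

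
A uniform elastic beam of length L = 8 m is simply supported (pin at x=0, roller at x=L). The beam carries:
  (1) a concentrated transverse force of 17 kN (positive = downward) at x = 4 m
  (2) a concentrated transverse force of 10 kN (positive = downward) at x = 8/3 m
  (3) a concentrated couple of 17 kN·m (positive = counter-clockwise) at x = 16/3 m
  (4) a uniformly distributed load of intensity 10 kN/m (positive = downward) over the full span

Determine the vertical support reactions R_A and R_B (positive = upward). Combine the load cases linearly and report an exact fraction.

Load 1 — point force P=17 kN at a=4 m (b=L-a=4):
  R_A = Pb/L = 17·4/8 = 17/2 kN
  R_B = Pa/L = 17·4/8 = 17/2 kN
Load 2 — point force P=10 kN at a=8/3 m (b=L-a=16/3):
  R_A = Pb/L = 10·(16/3)/8 = 20/3 kN
  R_B = Pa/L = 10·(8/3)/8 = 10/3 kN
Load 3 — applied couple M₀=17 kN·m at a=16/3 m (b=L-a=8/3):
  R_A = M₀/L = 17/8 kN
  R_B = -M₀/L = -17/8 kN
Load 4 — uniform load w=10 kN/m over full span:
  R_A = wL/2 = 10·8/2 = 40 kN
  R_B = wL/2 = 10·8/2 = 40 kN
Superposition: R_A = 1375/24 kN, R_B = 1193/24 kN

R_A = 1375/24 kN, R_B = 1193/24 kN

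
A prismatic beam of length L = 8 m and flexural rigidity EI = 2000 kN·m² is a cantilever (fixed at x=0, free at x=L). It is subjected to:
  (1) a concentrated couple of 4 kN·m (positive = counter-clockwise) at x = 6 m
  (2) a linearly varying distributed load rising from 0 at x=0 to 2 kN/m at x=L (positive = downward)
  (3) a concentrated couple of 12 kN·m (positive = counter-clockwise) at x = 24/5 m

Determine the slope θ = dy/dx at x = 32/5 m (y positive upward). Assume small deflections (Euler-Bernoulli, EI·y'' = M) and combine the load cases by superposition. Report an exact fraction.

θ(32/5) = -10571/468750 rad

Load 1 — applied couple M₀=4 kN·m at a=6 m (b=L-a=2):
  θ_1 = M₀a/EI  [x>a] = 4·6/2000 = 3/250 rad
Load 2 — triangular load w₀=2 kN/m (0→w₀ over full span):
  θ_2 = (w₀Lx²/4-w₀L²x/3-w₀x⁴/(24L))/EI = (2·8·(32/5)²/4-2·8²·(32/5)/3-2·(32/5)⁴/(24·8))/2000 = -14848/234375 rad
Load 3 — applied couple M₀=12 kN·m at a=24/5 m (b=L-a=16/5):
  θ_3 = M₀a/EI  [x>a] = 12·(24/5)/2000 = 18/625 rad
Superposition: θ = Σ θ_i = -10571/468750 rad ≈ -0.022551 rad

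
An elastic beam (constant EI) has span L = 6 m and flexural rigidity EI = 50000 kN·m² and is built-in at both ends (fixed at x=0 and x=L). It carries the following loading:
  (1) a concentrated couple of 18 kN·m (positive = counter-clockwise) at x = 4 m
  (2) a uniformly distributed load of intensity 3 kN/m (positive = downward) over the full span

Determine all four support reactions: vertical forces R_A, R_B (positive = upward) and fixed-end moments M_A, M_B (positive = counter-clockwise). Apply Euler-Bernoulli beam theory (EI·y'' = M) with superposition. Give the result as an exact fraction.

R_A = 13 kN, M_A = 15 kN·m, R_B = 5 kN, M_B = -9 kN·m

Load 1 — applied couple M₀=18 kN·m at a=4 m (b=L-a=2):
  R_A = 6M₀ab/L³ = 6·18·4·2/6³ = 4 kN
  M_A = M₀b(2a-b)/L² = 18·2·(2·4-2)/6² = 6 kN·m
  R_B = -6M₀ab/L³ = -6·18·4·2/6³ = -4 kN
  M_B = M₀a(2b-a)/L² = 18·4·(2·2-4)/6² = 0 kN·m
Load 2 — uniform load w=3 kN/m over full span:
  R_A = wL/2 = 3·6/2 = 9 kN
  M_A = wL²/12 = 3·6²/12 = 9 kN·m
  R_B = wL/2 = 3·6/2 = 9 kN
  M_B = -wL²/12 = -3·6²/12 = -9 kN·m
Superposition: R_A = 13 kN, M_A = 15 kN·m, R_B = 5 kN, M_B = -9 kN·m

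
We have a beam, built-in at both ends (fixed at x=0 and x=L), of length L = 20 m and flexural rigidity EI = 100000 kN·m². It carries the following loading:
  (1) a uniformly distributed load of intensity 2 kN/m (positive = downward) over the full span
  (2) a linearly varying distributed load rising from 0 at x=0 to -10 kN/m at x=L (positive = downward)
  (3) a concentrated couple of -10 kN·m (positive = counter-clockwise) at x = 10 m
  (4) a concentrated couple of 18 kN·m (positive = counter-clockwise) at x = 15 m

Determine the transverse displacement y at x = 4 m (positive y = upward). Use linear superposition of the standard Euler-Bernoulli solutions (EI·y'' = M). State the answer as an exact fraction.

y(4) = 1937/500000 m

Load 1 — uniform load w=2 kN/m over full span:
  y_1 = -wx²(L-x)²/(24EI) = -2·4²·(20-4)²/(24·100000) = -32/9375 m
Load 2 — triangular load w₀=-10 kN/m (0→w₀ over full span):
  y_2 = -w₀x²(L-x)²(x+2L)/(120LEI) = -(-10)·4²·(20-4)²·(4+2·20)/(120·20·100000) = 352/46875 m
Load 3 — applied couple M₀=-10 kN·m at a=10 m (b=L-a=10):
  y_3 = (R_Ax³/6 - M_Ax²/2)/EI  [x≤a] with R_A=-3/4, M_A=-5/2 = ((-3/4)·4³/6 - (-5/2)·4²/2)/100000 = 3/25000 m
Load 4 — applied couple M₀=18 kN·m at a=15 m (b=L-a=5):
  y_4 = (R_Ax³/6 - M_Ax²/2)/EI  [x≤a] with R_A=81/80, M_A=45/8 = ((81/80)·4³/6 - (45/8)·4²/2)/100000 = -171/500000 m
Superposition: y = Σ y_i = 1937/500000 m ≈ 0.003874 m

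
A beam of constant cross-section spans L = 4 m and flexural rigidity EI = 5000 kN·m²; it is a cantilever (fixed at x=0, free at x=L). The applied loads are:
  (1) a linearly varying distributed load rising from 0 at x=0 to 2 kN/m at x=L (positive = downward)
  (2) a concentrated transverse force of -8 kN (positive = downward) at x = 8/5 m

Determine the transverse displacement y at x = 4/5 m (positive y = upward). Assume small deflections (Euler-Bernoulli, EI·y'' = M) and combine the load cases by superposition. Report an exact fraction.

Load 1 — triangular load w₀=2 kN/m (0→w₀ over full span):
  y_1 = (w₀Lx³/12-w₀L²x²/6-w₀x⁵/(120L))/EI = (2·4·(4/5)³/12-2·4²·(4/5)²/6-2·(4/5)⁵/(120·4))/5000 = -18008/29296875 m
Load 2 — point force P=-8 kN at a=8/5 m (b=L-a=12/5):
  y_2 = -Px²(3a-x)/(6EI)  [x≤a] = -(-8)·(4/5)²·(3·(8/5)-(4/5))/(6·5000) = 32/46875 m
Superposition: y = Σ y_i = 664/9765625 m ≈ 0.000068 m

y(4/5) = 664/9765625 m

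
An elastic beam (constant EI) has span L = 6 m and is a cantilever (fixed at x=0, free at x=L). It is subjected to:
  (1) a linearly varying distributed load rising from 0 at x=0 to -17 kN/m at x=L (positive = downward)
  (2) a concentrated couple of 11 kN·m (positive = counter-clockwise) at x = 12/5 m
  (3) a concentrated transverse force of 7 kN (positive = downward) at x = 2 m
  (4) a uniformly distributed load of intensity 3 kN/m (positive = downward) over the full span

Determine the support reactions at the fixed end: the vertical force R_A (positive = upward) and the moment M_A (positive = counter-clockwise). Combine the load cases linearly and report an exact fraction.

R_A = -26 kN, M_A = -147 kN·m

Load 1 — triangular load w₀=-17 kN/m (0→w₀ over full span):
  R_A = w₀L/2 = (-17)·6/2 = -51 kN
  M_A = w₀L²/3 = (-17)·6²/3 = -204 kN·m
Load 2 — applied couple M₀=11 kN·m at a=12/5 m (b=L-a=18/5):
  R_A = 0 kN
  M_A = -M₀ = -11 kN·m
Load 3 — point force P=7 kN at a=2 m (b=L-a=4):
  R_A = P = 7 kN
  M_A = Pa = 7·2 = 14 kN·m
Load 4 — uniform load w=3 kN/m over full span:
  R_A = wL = 3·6 = 18 kN
  M_A = wL²/2 = 3·6²/2 = 54 kN·m
Superposition: R_A = -26 kN, M_A = -147 kN·m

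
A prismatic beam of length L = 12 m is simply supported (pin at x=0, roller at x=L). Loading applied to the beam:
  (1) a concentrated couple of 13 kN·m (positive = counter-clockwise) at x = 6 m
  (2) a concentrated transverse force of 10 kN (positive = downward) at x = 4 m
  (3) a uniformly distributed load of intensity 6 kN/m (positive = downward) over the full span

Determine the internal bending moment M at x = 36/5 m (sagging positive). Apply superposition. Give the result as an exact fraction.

M(36/5) = 2862/25 kN·m

Load 1 — applied couple M₀=13 kN·m at a=6 m (b=L-a=6):
  M_1 = M₀x/L - M₀  [x>a] = 13·(36/5)/12 - 13 = -26/5 kN·m
Load 2 — point force P=10 kN at a=4 m (b=L-a=8):
  M_2 = Pa(L-x)/L  [x>a] = 10·4·(12-(36/5))/12 = 16 kN·m
Load 3 — uniform load w=6 kN/m over full span:
  M_3 = wx(L-x)/2 = 6·(36/5)·(12-(36/5))/2 = 2592/25 kN·m
Superposition: M = Σ M_i = 2862/25 kN·m ≈ 114.480000 kN·m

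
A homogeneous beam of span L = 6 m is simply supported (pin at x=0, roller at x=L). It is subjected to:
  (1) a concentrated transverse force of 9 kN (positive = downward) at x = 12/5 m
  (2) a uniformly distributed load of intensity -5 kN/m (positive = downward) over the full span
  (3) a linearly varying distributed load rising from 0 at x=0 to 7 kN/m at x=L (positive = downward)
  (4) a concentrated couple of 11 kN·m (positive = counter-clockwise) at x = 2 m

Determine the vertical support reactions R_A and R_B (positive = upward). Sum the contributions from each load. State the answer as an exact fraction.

Load 1 — point force P=9 kN at a=12/5 m (b=L-a=18/5):
  R_A = Pb/L = 9·(18/5)/6 = 27/5 kN
  R_B = Pa/L = 9·(12/5)/6 = 18/5 kN
Load 2 — uniform load w=-5 kN/m over full span:
  R_A = wL/2 = (-5)·6/2 = -15 kN
  R_B = wL/2 = (-5)·6/2 = -15 kN
Load 3 — triangular load w₀=7 kN/m (0→w₀ over full span):
  R_A = w₀L/6 = 7·6/6 = 7 kN
  R_B = w₀L/3 = 7·6/3 = 14 kN
Load 4 — applied couple M₀=11 kN·m at a=2 m (b=L-a=4):
  R_A = M₀/L = 11/6 kN
  R_B = -M₀/L = -11/6 kN
Superposition: R_A = -23/30 kN, R_B = 23/30 kN

R_A = -23/30 kN, R_B = 23/30 kN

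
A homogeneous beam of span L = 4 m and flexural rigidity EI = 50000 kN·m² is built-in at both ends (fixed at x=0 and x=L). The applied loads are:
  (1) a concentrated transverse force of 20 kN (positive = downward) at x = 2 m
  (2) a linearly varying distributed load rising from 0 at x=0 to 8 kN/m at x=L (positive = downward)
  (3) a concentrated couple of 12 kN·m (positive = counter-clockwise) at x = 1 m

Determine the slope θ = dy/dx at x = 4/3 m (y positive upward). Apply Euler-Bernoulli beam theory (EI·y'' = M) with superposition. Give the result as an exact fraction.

Load 1 — point force P=20 kN at a=2 m (b=L-a=2):
  θ_1 = -Pb²x(2aL-(3a+b)x)/(2L³EI)  [x≤a] = -20·2²·(4/3)·(2·2·4-(3·2+2)·(4/3))/(2·4³·50000) = -1/11250 rad
Load 2 — triangular load w₀=8 kN/m (0→w₀ over full span):
  θ_2 = -w₀(2x(L-x)(L-2x)(x+2L)+x²(L-x)²)/(120LEI) = -8·(2·(4/3)·(4-(4/3))·(4-2·(4/3))·((4/3)+2·4)+(4/3)²·(4-(4/3))²)/(120·4·50000) = -128/3796875 rad
Load 3 — applied couple M₀=12 kN·m at a=1 m (b=L-a=3):
  θ_3 = (R_Ax²/2 - M_Ax - M₀(x-a))/EI  [x>a] with R_A=27/8, M_A=-9/4 = ((27/8)·(4/3)²/2 - (-9/4)·(4/3) - 12·((4/3)-1))/50000 = 1/25000 rad
Superposition: θ = Σ θ_i = -2509/30375000 rad ≈ -0.000083 rad

θ(4/3) = -2509/30375000 rad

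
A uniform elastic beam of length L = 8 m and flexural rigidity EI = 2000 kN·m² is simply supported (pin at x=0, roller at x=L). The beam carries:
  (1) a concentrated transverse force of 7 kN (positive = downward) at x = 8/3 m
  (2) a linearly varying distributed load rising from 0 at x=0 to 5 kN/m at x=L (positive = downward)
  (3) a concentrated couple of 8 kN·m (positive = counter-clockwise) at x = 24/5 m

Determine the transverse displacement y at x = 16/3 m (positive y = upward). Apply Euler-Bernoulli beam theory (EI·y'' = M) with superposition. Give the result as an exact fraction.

Load 1 — point force P=7 kN at a=8/3 m (b=L-a=16/3):
  y_1 = -Pa(L-x)(2Lx-a²-x²)/(6LEI)  [x>a] = -7·(8/3)·(8-(16/3))·(2·8·(16/3)-(8/3)²-(16/3)²)/(6·8·2000) = -784/30375 m
Load 2 — triangular load w₀=5 kN/m (0→w₀ over full span):
  y_2 = -w₀x(7L⁴-10L²x²+3x⁴)/(360LEI) = -5·(16/3)·(7·8⁴-10·8²·(16/3)²+3·(16/3)⁴)/(360·8·2000) = -1088/18225 m
Load 3 — applied couple M₀=8 kN·m at a=24/5 m (b=L-a=16/5):
  y_3 = (M₀x³/(6L)-M₀(x-a)²/2+C₁x)/EI  [x>a] with C₁=M₀(3b²-L²)/(6L)=-416/75 = (8·(16/3)³/(6·8)-8·((16/3)-(24/5))²/2+(-416/75)·(16/3))/2000 = -688/253125 m
Superposition: y = Σ y_i = -200992/2278125 m ≈ -0.088227 m

y(16/3) = -200992/2278125 m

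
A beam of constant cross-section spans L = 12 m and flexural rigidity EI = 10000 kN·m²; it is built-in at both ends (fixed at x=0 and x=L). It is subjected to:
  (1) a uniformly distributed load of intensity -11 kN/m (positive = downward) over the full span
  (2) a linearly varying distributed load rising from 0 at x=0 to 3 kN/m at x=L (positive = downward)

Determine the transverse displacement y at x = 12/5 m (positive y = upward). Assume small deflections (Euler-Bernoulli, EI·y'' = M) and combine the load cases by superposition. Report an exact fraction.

y(12/5) = 209088/9765625 m

Load 1 — uniform load w=-11 kN/m over full span:
  y_1 = -wx²(L-x)²/(24EI) = -(-11)·(12/5)²·(12-(12/5))²/(24·10000) = 9504/390625 m
Load 2 — triangular load w₀=3 kN/m (0→w₀ over full span):
  y_2 = -w₀x²(L-x)²(x+2L)/(120LEI) = -3·(12/5)²·(12-(12/5))²·((12/5)+2·12)/(120·12·10000) = -28512/9765625 m
Superposition: y = Σ y_i = 209088/9765625 m ≈ 0.021411 m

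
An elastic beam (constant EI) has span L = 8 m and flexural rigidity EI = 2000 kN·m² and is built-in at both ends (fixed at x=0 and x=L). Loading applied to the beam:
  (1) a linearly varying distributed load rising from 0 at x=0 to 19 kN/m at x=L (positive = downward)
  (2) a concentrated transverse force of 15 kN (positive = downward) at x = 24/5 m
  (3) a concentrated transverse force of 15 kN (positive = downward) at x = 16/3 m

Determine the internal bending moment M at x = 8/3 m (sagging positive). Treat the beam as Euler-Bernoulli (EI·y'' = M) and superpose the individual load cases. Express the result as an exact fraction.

M(8/3) = 34024/2025 kN·m

Load 1 — triangular load w₀=19 kN/m (0→w₀ over full span):
  M_1 = 3w₀Lx/20 - w₀L²/30 - w₀x³/(6L) = 3·19·8·(8/3)/20 - 19·8²/30 - 19·(8/3)³/(6·8) = 5168/405 kN·m
Load 2 — point force P=15 kN at a=24/5 m (b=L-a=16/5):
  M_2 = Pb²(3a+b)x/L³ - Pab²/L²  [x≤a] = 15·(16/5)²·(3·(24/5)+(16/5))·(8/3)/8³ - 15·(24/5)·(16/5)²/8² = 64/25 kN·m
Load 3 — point force P=15 kN at a=16/3 m (b=L-a=8/3):
  M_3 = Pb²(3a+b)x/L³ - Pab²/L²  [x≤a] = 15·(8/3)²·(3·(16/3)+(8/3))·(8/3)/8³ - 15·(16/3)·(8/3)²/8² = 40/27 kN·m
Superposition: M = Σ M_i = 34024/2025 kN·m ≈ 16.801975 kN·m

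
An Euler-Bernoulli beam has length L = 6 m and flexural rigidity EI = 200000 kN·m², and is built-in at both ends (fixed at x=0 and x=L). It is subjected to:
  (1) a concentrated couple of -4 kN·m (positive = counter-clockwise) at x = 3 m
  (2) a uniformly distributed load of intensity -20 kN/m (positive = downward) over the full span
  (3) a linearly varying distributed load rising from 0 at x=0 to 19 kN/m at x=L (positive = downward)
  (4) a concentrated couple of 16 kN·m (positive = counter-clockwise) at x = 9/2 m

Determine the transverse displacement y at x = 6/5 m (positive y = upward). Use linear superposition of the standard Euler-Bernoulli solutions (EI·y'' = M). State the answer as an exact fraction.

Load 1 — applied couple M₀=-4 kN·m at a=3 m (b=L-a=3):
  y_1 = (R_Ax³/6 - M_Ax²/2)/EI  [x≤a] with R_A=-1, M_A=-1 = ((-1)·(6/5)³/6 - (-1)·(6/5)²/2)/200000 = 27/12500000 m
Load 2 — uniform load w=-20 kN/m over full span:
  y_2 = -wx²(L-x)²/(24EI) = -(-20)·(6/5)²·(6-(6/5))²/(24·200000) = 54/390625 m
Load 3 — triangular load w₀=19 kN/m (0→w₀ over full span):
  y_3 = -w₀x²(L-x)²(x+2L)/(120LEI) = -19·(6/5)²·(6-(6/5))²·((6/5)+2·6)/(120·6·200000) = -5643/97656250 m
Load 4 — applied couple M₀=16 kN·m at a=9/2 m (b=L-a=3/2):
  y_4 = (R_Ax³/6 - M_Ax²/2)/EI  [x≤a] with R_A=3, M_A=5 = (3·(6/5)³/6 - 5·(6/5)²/2)/200000 = -171/12500000 m
Superposition: y = Σ y_i = 3366/48828125 m ≈ 0.000069 m

y(6/5) = 3366/48828125 m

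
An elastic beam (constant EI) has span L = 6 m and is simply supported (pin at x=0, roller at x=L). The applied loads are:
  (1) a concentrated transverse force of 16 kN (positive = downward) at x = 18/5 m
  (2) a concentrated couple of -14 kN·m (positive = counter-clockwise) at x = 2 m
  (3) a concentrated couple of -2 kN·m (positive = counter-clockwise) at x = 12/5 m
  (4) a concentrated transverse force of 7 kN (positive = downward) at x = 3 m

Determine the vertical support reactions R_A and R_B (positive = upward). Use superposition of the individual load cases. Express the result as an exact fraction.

R_A = 217/30 kN, R_B = 473/30 kN

Load 1 — point force P=16 kN at a=18/5 m (b=L-a=12/5):
  R_A = Pb/L = 16·(12/5)/6 = 32/5 kN
  R_B = Pa/L = 16·(18/5)/6 = 48/5 kN
Load 2 — applied couple M₀=-14 kN·m at a=2 m (b=L-a=4):
  R_A = M₀/L = (-14)/6 = -7/3 kN
  R_B = -M₀/L = -(-14)/6 = 7/3 kN
Load 3 — applied couple M₀=-2 kN·m at a=12/5 m (b=L-a=18/5):
  R_A = M₀/L = (-2)/6 = -1/3 kN
  R_B = -M₀/L = -(-2)/6 = 1/3 kN
Load 4 — point force P=7 kN at a=3 m (b=L-a=3):
  R_A = Pb/L = 7·3/6 = 7/2 kN
  R_B = Pa/L = 7·3/6 = 7/2 kN
Superposition: R_A = 217/30 kN, R_B = 473/30 kN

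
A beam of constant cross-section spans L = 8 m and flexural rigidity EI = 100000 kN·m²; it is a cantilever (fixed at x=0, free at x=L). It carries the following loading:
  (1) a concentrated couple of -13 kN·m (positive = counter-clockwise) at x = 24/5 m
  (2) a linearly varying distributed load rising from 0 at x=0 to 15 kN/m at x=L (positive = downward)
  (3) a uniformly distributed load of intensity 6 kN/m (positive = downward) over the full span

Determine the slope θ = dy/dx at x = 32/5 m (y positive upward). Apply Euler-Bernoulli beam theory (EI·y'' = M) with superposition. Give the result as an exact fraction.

θ(32/5) = -23759/1562500 rad

Load 1 — applied couple M₀=-13 kN·m at a=24/5 m (b=L-a=16/5):
  θ_1 = M₀a/EI  [x>a] = (-13)·(24/5)/100000 = -39/62500 rad
Load 2 — triangular load w₀=15 kN/m (0→w₀ over full span):
  θ_2 = (w₀Lx²/4-w₀L²x/3-w₀x⁴/(24L))/EI = (15·8·(32/5)²/4-15·8²·(32/5)/3-15·(32/5)⁴/(24·8))/100000 = -3712/390625 rad
Load 3 — uniform load w=6 kN/m over full span:
  θ_3 = -wx(x²-3Lx+3L²)/(6EI) = -6·(32/5)·((32/5)²-3·8·(32/5)+3·8²)/(6·100000) = -1984/390625 rad
Superposition: θ = Σ θ_i = -23759/1562500 rad ≈ -0.015206 rad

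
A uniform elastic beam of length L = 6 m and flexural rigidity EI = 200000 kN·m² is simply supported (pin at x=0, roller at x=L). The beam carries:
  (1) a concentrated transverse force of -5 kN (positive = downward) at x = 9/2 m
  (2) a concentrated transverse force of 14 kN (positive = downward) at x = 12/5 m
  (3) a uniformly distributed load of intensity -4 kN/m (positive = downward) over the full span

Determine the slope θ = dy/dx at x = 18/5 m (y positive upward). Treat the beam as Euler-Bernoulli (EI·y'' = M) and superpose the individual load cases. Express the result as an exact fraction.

Load 1 — point force P=-5 kN at a=9/2 m (b=L-a=3/2):
  θ_1 = -Pb(L²-b²-3x²)/(6LEI)  [x≤a] = -(-5)·(3/2)·(6²-(3/2)²-3·(18/5)²)/(6·6·200000) = -171/32000000 rad
Load 2 — point force P=14 kN at a=12/5 m (b=L-a=18/5):
  θ_2 = -Pa(2L²-6Lx+3x²+a²)/(6LEI)  [x>a] = -14·(12/5)·(2·6²-6·6·(18/5)+3·(18/5)²+(12/5)²)/(6·6·200000) = 189/3125000 rad
Load 3 — uniform load w=-4 kN/m over full span:
  θ_3 = -w(L³-6Lx²+4x³)/(24EI) = -(-4)·(6³-6·6·(18/5)²+4·(18/5)³)/(24·200000) = -333/6250000 rad
Superposition: θ = Σ θ_i = 297/160000000 rad ≈ 0.000002 rad

θ(18/5) = 297/160000000 rad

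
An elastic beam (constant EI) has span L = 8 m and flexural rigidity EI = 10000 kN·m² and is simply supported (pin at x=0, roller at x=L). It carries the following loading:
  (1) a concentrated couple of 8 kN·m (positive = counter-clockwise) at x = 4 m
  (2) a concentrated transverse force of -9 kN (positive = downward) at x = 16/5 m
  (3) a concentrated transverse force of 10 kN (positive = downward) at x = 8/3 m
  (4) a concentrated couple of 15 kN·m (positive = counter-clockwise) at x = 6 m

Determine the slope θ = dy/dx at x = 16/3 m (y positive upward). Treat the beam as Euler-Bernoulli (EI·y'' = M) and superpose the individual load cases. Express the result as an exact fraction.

Load 1 — applied couple M₀=8 kN·m at a=4 m (b=L-a=4):
  θ_1 = (M₀x²/(2L)-M₀(x-a)+C₁)/EI  [x>a] with C₁=M₀(3b²-L²)/(6L)=-8/3 = (8·(16/3)²/(2·8)-8·((16/3)-4)+(-8/3))/10000 = 1/11250 rad
Load 2 — point force P=-9 kN at a=16/5 m (b=L-a=24/5):
  θ_2 = -Pa(2L²-6Lx+3x²+a²)/(6LEI)  [x>a] = -(-9)·(16/5)·(2·8²-6·8·(16/3)+3·(16/3)²+(16/5)²)/(6·8·10000) = -152/78125 rad
Load 3 — point force P=10 kN at a=8/3 m (b=L-a=16/3):
  θ_3 = -Pa(2L²-6Lx+3x²+a²)/(6LEI)  [x>a] = -10·(8/3)·(2·8²-6·8·(16/3)+3·(16/3)²+(8/3)²)/(6·8·10000) = 4/2025 rad
Load 4 — applied couple M₀=15 kN·m at a=6 m (b=L-a=2):
  θ_4 = (M₀x²/(2L)+C₁)/EI  [x≤a] with C₁=M₀(3b²-L²)/(6L)=-65/4 = (15·(16/3)²/(2·8)+(-65/4))/10000 = 1/960 rad
Superposition: θ = Σ θ_i = 469907/405000000 rad ≈ 0.001160 rad

θ(16/3) = 469907/405000000 rad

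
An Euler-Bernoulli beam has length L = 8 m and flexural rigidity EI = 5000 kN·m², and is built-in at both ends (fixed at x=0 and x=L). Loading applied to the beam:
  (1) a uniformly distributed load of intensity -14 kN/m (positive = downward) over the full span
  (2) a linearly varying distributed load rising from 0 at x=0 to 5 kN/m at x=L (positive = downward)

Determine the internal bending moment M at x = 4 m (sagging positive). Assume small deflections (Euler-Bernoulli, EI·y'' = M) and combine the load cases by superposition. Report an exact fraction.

M(4) = -92/3 kN·m

Load 1 — uniform load w=-14 kN/m over full span:
  M_1 = wLx/2 - wL²/12 - wx²/2 = (-14)·8·4/2 - (-14)·8²/12 - (-14)·4²/2 = -112/3 kN·m
Load 2 — triangular load w₀=5 kN/m (0→w₀ over full span):
  M_2 = 3w₀Lx/20 - w₀L²/30 - w₀x³/(6L) = 3·5·8·4/20 - 5·8²/30 - 5·4³/(6·8) = 20/3 kN·m
Superposition: M = Σ M_i = -92/3 kN·m ≈ -30.666667 kN·m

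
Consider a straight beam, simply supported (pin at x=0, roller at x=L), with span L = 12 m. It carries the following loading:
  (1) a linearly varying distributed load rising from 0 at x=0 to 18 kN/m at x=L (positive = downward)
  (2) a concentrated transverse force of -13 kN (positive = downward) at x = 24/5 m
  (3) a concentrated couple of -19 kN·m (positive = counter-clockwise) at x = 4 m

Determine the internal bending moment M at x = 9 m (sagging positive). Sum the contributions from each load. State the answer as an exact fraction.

M(9) = 1309/10 kN·m

Load 1 — triangular load w₀=18 kN/m (0→w₀ over full span):
  M_1 = w₀Lx/6 - w₀x³/(6L) = 18·12·9/6 - 18·9³/(6·12) = 567/4 kN·m
Load 2 — point force P=-13 kN at a=24/5 m (b=L-a=36/5):
  M_2 = Pa(L-x)/L  [x>a] = (-13)·(24/5)·(12-9)/12 = -78/5 kN·m
Load 3 — applied couple M₀=-19 kN·m at a=4 m (b=L-a=8):
  M_3 = M₀x/L - M₀  [x>a] = (-19)·9/12 - (-19) = 19/4 kN·m
Superposition: M = Σ M_i = 1309/10 kN·m ≈ 130.900000 kN·m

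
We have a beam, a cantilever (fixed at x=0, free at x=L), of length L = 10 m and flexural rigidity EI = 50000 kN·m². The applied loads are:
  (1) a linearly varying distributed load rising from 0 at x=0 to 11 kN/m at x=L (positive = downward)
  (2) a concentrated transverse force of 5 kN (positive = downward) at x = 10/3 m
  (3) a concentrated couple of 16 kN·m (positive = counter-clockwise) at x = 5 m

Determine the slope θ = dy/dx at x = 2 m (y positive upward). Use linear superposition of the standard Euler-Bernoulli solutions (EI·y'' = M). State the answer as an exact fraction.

Load 1 — triangular load w₀=11 kN/m (0→w₀ over full span):
  θ_1 = (w₀Lx²/4-w₀L²x/3-w₀x⁴/(24L))/EI = (11·10·2²/4-11·10²·2/3-11·2⁴/(24·10))/50000 = -9361/750000 rad
Load 2 — point force P=5 kN at a=10/3 m (b=L-a=20/3):
  θ_2 = -Px(2a-x)/(2EI)  [x≤a] = -5·2·(2·(10/3)-2)/(2·50000) = -7/15000 rad
Load 3 — applied couple M₀=16 kN·m at a=5 m (b=L-a=5):
  θ_3 = M₀x/EI  [x≤a] = 16·2/50000 = 2/3125 rad
Superposition: θ = Σ θ_i = -3077/250000 rad ≈ -0.012308 rad

θ(2) = -3077/250000 rad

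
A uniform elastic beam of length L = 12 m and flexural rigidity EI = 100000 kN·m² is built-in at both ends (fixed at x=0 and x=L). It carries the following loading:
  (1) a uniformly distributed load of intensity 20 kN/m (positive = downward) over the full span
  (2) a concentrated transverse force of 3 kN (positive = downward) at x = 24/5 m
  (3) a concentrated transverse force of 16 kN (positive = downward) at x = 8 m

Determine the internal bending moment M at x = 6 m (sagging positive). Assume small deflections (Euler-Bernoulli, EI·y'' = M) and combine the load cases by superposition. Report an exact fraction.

Load 1 — uniform load w=20 kN/m over full span:
  M_1 = wLx/2 - wL²/12 - wx²/2 = 20·12·6/2 - 20·12²/12 - 20·6²/2 = 120 kN·m
Load 2 — point force P=3 kN at a=24/5 m (b=L-a=36/5):
  M_2 = Pa²(a+3b)(L-x)/L³ - Pa²b/L²  [x>a] = 3·(24/5)²·((24/5)+3·(36/5))·(12-6)/12³ - 3·(24/5)²·(36/5)/12² = 72/25 kN·m
Load 3 — point force P=16 kN at a=8 m (b=L-a=4):
  M_3 = Pb²(3a+b)x/L³ - Pab²/L²  [x≤a] = 16·4²·(3·8+4)·6/12³ - 16·8·4²/12² = 32/3 kN·m
Superposition: M = Σ M_i = 10016/75 kN·m ≈ 133.546667 kN·m

M(6) = 10016/75 kN·m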